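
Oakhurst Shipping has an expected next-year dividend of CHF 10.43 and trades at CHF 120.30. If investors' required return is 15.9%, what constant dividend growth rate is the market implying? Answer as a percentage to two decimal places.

From P₀ = D₁/(r − g), the implied growth is g = r − D₁/P₀.
g = 0.159 − 10.43/120.30 = 0.159 − 0.08670 = 0.07230

7.23%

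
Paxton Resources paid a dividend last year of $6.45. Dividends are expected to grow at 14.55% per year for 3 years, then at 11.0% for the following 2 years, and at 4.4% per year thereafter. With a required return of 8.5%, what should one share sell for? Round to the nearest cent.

Three-stage DDM. Project D₁…D_5; terminal Gordon value at t=5 with g = 0.044; discount at r = 0.085.
D_1 = 7.3885
D_2 = 8.4635
D_3 = 9.6949
D_4 = 10.7614
D_5 = 11.9451
TV_5 = 12.4707/(0.085−0.044) = 304.1638
P₀ = Σ Dₜ/(1+r)ᵗ + TV_5/(1+r)^5 = 239.5812

$239.58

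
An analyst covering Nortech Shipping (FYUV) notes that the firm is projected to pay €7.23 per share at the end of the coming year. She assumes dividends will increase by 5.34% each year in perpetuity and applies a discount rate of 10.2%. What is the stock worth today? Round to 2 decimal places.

Gordon growth model: P₀ = D₁/(r − g), with D₁ = 7.23 given directly.
P₀ = 7.2300 / (0.102 − 0.0534) = 7.2300 / 0.0486 = 148.7654

€148.77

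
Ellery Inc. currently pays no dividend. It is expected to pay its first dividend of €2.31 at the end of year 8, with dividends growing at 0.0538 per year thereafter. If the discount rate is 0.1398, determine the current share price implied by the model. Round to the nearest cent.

Deferred-dividend DDM. At t=7 the remaining stream is a growing perpetuity with first payment D_8 = 2.31.
V_7 = D_8/(r−g) = 2.31/(0.1398−0.0538) = 26.8605
P₀ = V_7/(1+r)^7 = 26.8605/(1+0.1398)^7 = 10.7476

€10.75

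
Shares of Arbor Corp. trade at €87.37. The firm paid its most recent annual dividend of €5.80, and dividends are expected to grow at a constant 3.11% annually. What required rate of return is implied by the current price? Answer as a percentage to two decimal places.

Rearranging the constant-growth DDM: r = D₁/P₀ + g.
D₁ = 5.80 × (1 + 0.0311) = 5.9804.
r = 5.9804 / 87.37 + 0.0311 = 0.06845 + 0.0311 = 0.09955

9.95%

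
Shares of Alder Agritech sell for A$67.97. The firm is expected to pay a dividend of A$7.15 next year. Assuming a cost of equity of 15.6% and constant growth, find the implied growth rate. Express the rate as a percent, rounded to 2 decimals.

From P₀ = D₁/(r − g), the implied growth is g = r − D₁/P₀.
g = 0.156 − 7.15/67.97 = 0.156 − 0.10519 = 0.05081

5.08%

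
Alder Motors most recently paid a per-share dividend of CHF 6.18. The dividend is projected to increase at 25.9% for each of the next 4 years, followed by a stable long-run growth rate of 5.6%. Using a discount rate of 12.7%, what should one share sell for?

Two-stage DDM. Project D₁…D_4 at 0.259, terminal growth 0.056, discount at r = 0.127.
D_1 = 7.7806
D_2 = 9.7958
D_3 = 12.3329
D_4 = 15.5271
Terminal value at t=4: TV = D_5/(r−g) = 16.3967/(0.127−0.056) = 230.9388
P₀ = 7.7806/(1+0.127)^1 + 9.7958/(1+0.127)^2 + 12.3329/(1+0.127)^3 + 15.5271/(1+0.127)^4 + 230.9388/(1+0.127)^4 = 176.0102

CHF 176.01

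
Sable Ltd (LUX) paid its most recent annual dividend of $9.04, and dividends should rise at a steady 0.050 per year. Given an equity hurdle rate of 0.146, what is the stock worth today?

$98.88

Gordon growth model: P₀ = D₁/(r − g). D₁ = 9.04 × (1 + 0.05) = 9.4920.
P₀ = 9.4920 / (0.146 − 0.05) = 9.4920 / 0.096 = 98.8750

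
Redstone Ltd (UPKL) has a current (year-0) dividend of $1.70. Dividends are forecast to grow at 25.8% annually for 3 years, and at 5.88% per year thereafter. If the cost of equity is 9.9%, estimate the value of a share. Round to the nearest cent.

$73.88

Two-stage DDM. Project D₁…D_3 at 0.258, terminal growth 0.0588, discount at r = 0.099.
D_1 = 2.1386
D_2 = 2.6904
D_3 = 3.3845
Terminal value at t=3: TV = D_4/(r−g) = 3.5835/(0.099−0.0588) = 89.1413
P₀ = 2.1386/(1+0.099)^1 + 2.6904/(1+0.099)^2 + 3.3845/(1+0.099)^3 + 89.1413/(1+0.099)^3 = 73.8793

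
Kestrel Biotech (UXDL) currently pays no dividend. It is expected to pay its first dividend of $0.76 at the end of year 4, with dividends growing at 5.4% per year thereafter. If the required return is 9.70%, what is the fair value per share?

Deferred-dividend DDM. At t=3 the remaining stream is a growing perpetuity with first payment D_4 = 0.76.
V_3 = D_4/(r−g) = 0.76/(0.097−0.054) = 17.6744
P₀ = V_3/(1+r)^3 = 17.6744/(1+0.097)^3 = 13.3883

$13.39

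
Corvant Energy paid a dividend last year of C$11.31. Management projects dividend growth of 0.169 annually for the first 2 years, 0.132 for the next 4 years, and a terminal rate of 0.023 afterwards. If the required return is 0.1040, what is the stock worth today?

Three-stage DDM. Project D₁…D_6; terminal Gordon value at t=6 with g = 0.023; discount at r = 0.104.
D_1 = 13.2214
D_2 = 15.4558
D_3 = 17.4960
D_4 = 19.8054
D_5 = 22.4198
D_6 = 25.3792
TV_6 = 25.9629/(0.104−0.023) = 320.5295
P₀ = Σ Dₜ/(1+r)ᵗ + TV_6/(1+r)^6 = 255.7124

C$255.71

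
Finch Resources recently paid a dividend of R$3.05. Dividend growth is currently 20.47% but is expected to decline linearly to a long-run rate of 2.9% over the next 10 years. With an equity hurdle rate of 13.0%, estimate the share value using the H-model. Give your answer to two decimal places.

H-model: P₀ = D₀[(1+g_L) + H(g_S−g_L)]/(r−g_L), with H = 10/2 = 5.
P₀ = 3.05 × [(1+0.029) + 5×(0.2047−0.029)] / (0.13−0.029)
   = 3.05 × 1.9075 / 0.101 = 57.6027

R$57.60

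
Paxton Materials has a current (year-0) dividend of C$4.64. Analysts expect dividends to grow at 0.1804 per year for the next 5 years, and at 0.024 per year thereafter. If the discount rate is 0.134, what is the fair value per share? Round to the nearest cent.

C$78.99

Two-stage DDM. Project D₁…D_5 at 0.1804, terminal growth 0.024, discount at r = 0.134.
D_1 = 5.4771
D_2 = 6.4651
D_3 = 7.6314
D_4 = 9.0081
D_5 = 10.6332
Terminal value at t=5: TV = D_6/(r−g) = 10.8884/(0.134−0.024) = 98.9854
P₀ = 5.4771/(1+0.134)^1 + 6.4651/(1+0.134)^2 + 7.6314/(1+0.134)^3 + 9.0081/(1+0.134)^4 + 10.6332/(1+0.134)^5 + 98.9854/(1+0.134)^5 = 78.9925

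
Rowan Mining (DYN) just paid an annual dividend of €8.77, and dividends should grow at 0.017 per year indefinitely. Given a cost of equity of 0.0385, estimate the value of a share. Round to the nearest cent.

€414.84

Gordon growth model: P₀ = D₁/(r − g). D₁ = 8.77 × (1 + 0.017) = 8.9191.
P₀ = 8.9191 / (0.0385 − 0.017) = 8.9191 / 0.0215 = 414.8414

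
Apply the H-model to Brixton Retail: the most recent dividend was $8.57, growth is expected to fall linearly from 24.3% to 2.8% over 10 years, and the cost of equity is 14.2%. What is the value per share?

$158.09

H-model: P₀ = D₀[(1+g_L) + H(g_S−g_L)]/(r−g_L), with H = 10/2 = 5.
P₀ = 8.57 × [(1+0.028) + 5×(0.243−0.028)] / (0.142−0.028)
   = 8.57 × 2.1030 / 0.114 = 158.0939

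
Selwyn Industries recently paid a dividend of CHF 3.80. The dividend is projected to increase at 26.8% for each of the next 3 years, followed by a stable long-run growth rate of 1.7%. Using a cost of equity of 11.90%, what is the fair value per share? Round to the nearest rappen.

CHF 69.84

Two-stage DDM. Project D₁…D_3 at 0.268, terminal growth 0.017, discount at r = 0.119.
D_1 = 4.8184
D_2 = 6.1097
D_3 = 7.7471
Terminal value at t=3: TV = D_4/(r−g) = 7.8788/(0.119−0.017) = 77.2435
P₀ = 4.8184/(1+0.119)^1 + 6.1097/(1+0.119)^2 + 7.7471/(1+0.119)^3 + 77.2435/(1+0.119)^3 = 69.8423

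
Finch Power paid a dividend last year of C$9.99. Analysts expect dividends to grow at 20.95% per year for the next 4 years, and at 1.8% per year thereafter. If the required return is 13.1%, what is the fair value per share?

C$165.10

Two-stage DDM. Project D₁…D_4 at 0.2095, terminal growth 0.018, discount at r = 0.131.
D_1 = 12.0829
D_2 = 14.6143
D_3 = 17.6760
D_4 = 21.3791
Terminal value at t=4: TV = D_5/(r−g) = 21.7639/(0.131−0.018) = 192.6009
P₀ = 12.0829/(1+0.131)^1 + 14.6143/(1+0.131)^2 + 17.6760/(1+0.131)^3 + 21.3791/(1+0.131)^4 + 192.6009/(1+0.131)^4 = 165.1005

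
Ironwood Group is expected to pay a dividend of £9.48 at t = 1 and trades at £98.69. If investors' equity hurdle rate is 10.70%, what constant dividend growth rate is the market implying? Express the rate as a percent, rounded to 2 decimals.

From P₀ = D₁/(r − g), the implied growth is g = r − D₁/P₀.
g = 0.107 − 9.48/98.69 = 0.107 − 0.09606 = 0.01094

1.09%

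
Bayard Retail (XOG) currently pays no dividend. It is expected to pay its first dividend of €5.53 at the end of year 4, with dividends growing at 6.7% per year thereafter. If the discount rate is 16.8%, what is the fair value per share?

€34.36

Deferred-dividend DDM. At t=3 the remaining stream is a growing perpetuity with first payment D_4 = 5.53.
V_3 = D_4/(r−g) = 5.53/(0.168−0.067) = 54.7525
P₀ = V_3/(1+r)^3 = 54.7525/(1+0.168)^3 = 34.3617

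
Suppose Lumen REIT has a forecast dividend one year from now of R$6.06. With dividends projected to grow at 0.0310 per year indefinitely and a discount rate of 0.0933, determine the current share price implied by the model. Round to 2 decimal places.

Gordon growth model: P₀ = D₁/(r − g), with D₁ = 6.06 given directly.
P₀ = 6.0600 / (0.0933 − 0.031) = 6.0600 / 0.0623 = 97.2713

R$97.27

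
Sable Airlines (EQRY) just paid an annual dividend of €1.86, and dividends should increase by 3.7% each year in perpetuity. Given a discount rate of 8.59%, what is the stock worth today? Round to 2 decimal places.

Gordon growth model: P₀ = D₁/(r − g). D₁ = 1.86 × (1 + 0.037) = 1.9288.
P₀ = 1.9288 / (0.0859 − 0.037) = 1.9288 / 0.0489 = 39.4442

€39.44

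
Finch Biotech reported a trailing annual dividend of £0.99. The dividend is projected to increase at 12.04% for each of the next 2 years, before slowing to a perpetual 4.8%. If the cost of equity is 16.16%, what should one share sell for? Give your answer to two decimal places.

Two-stage DDM. Project D₁…D_2 at 0.1204, terminal growth 0.048, discount at r = 0.1616.
D_1 = 1.1092
D_2 = 1.2427
Terminal value at t=2: TV = D_3/(r−g) = 1.3024/(0.1616−0.048) = 11.4647
P₀ = 1.1092/(1+0.1616)^1 + 1.2427/(1+0.1616)^2 + 11.4647/(1+0.1616)^2 = 10.3726

£10.37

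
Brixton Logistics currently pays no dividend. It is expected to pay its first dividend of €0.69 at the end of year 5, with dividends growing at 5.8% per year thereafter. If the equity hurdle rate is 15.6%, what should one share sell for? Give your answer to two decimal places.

€3.94

Deferred-dividend DDM. At t=4 the remaining stream is a growing perpetuity with first payment D_5 = 0.69.
V_4 = D_5/(r−g) = 0.69/(0.156−0.058) = 7.0408
P₀ = V_4/(1+r)^4 = 7.0408/(1+0.156)^4 = 3.9427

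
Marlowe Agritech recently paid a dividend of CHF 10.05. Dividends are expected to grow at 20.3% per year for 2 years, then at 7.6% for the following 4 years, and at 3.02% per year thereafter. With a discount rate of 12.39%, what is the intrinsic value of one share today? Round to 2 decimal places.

Three-stage DDM. Project D₁…D_6; terminal Gordon value at t=6 with g = 0.0302; discount at r = 0.1239.
D_1 = 12.0902
D_2 = 14.5445
D_3 = 15.6498
D_4 = 16.8392
D_5 = 18.1190
D_6 = 19.4960
TV_6 = 20.0848/(0.1239−0.0302) = 214.3524
P₀ = Σ Dₜ/(1+r)ᵗ + TV_6/(1+r)^6 = 169.9828

CHF 169.98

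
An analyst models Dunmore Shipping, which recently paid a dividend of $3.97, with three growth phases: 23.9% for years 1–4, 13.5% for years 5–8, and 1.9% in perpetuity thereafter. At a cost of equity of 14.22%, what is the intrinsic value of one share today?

Three-stage DDM. Project D₁…D_8; terminal Gordon value at t=8 with g = 0.019; discount at r = 0.1422.
D_1 = 4.9188
D_2 = 6.0944
D_3 = 7.5510
D_4 = 9.3557
D_5 = 10.6187
D_6 = 12.0522
D_7 = 13.6793
D_8 = 15.5260
TV_8 = 15.8210/(0.1422−0.019) = 128.4170
P₀ = Σ Dₜ/(1+r)ᵗ + TV_8/(1+r)^8 = 85.5134

$85.51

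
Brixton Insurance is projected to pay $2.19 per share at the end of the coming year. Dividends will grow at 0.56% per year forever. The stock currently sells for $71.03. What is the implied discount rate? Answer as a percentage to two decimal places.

3.64%

Rearranging the constant-growth DDM: r = D₁/P₀ + g.
r = 2.1900 / 71.03 + 0.0056 = 0.03083 + 0.0056 = 0.03643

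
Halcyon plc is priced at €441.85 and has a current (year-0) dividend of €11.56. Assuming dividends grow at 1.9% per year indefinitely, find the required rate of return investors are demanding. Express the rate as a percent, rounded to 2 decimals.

Rearranging the constant-growth DDM: r = D₁/P₀ + g.
D₁ = 11.56 × (1 + 0.019) = 11.7796.
r = 11.7796 / 441.85 + 0.019 = 0.02666 + 0.019 = 0.04566

4.57%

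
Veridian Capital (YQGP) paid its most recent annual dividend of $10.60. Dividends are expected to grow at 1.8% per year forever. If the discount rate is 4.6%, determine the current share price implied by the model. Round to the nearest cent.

Gordon growth model: P₀ = D₁/(r − g). D₁ = 10.60 × (1 + 0.018) = 10.7908.
P₀ = 10.7908 / (0.046 − 0.018) = 10.7908 / 0.028 = 385.3857

$385.39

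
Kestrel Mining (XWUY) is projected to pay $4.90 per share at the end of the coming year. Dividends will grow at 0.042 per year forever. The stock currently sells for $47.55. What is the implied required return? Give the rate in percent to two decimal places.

Rearranging the constant-growth DDM: r = D₁/P₀ + g.
r = 4.9000 / 47.55 + 0.042 = 0.10305 + 0.042 = 0.14505

14.50%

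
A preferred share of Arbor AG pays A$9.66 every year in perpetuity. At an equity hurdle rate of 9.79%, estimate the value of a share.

A$98.67

Zero-growth DDM (perpetuity): P₀ = D/r = 9.66 / 0.0979 = 98.6721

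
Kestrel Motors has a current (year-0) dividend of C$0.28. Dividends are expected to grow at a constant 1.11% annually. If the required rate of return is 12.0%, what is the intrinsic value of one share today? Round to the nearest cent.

C$2.60

Gordon growth model: P₀ = D₁/(r − g). D₁ = 0.28 × (1 + 0.0111) = 0.2831.
P₀ = 0.2831 / (0.12 − 0.0111) = 0.2831 / 0.1089 = 2.5997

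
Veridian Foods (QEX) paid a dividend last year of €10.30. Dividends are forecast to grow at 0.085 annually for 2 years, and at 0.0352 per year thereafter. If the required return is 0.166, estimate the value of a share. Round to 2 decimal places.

€89.09

Two-stage DDM. Project D₁…D_2 at 0.085, terminal growth 0.0352, discount at r = 0.166.
D_1 = 11.1755
D_2 = 12.1254
Terminal value at t=2: TV = D_3/(r−g) = 12.5522/(0.166−0.0352) = 95.9651
P₀ = 11.1755/(1+0.166)^1 + 12.1254/(1+0.166)^2 + 95.9651/(1+0.166)^2 = 89.0887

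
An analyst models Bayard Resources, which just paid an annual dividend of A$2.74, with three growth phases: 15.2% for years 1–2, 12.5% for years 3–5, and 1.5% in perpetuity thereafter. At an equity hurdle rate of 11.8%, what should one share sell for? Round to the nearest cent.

A$43.78

Three-stage DDM. Project D₁…D_5; terminal Gordon value at t=5 with g = 0.015; discount at r = 0.118.
D_1 = 3.1565
D_2 = 3.6363
D_3 = 4.0908
D_4 = 4.6021
D_5 = 5.1774
TV_5 = 5.2551/(0.118−0.015) = 51.0202
P₀ = Σ Dₜ/(1+r)ᵗ + TV_5/(1+r)^5 = 43.7799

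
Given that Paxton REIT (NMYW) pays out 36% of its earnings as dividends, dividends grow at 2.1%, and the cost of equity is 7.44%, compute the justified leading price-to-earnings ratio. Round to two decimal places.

Justified leading P/E = b/(r−g) = 0.36/(0.0744−0.021) = 6.7416

6.74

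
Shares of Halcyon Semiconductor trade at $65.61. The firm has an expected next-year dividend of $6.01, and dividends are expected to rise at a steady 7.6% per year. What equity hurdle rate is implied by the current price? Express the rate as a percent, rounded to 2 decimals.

16.76%

Rearranging the constant-growth DDM: r = D₁/P₀ + g.
r = 6.0100 / 65.61 + 0.076 = 0.09160 + 0.076 = 0.16760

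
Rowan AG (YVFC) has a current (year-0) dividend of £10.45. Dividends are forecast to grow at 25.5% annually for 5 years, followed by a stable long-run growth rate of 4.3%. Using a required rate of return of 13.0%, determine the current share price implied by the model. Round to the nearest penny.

£284.06

Two-stage DDM. Project D₁…D_5 at 0.255, terminal growth 0.043, discount at r = 0.13.
D_1 = 13.1147
D_2 = 16.4590
D_3 = 20.6561
D_4 = 25.9234
D_5 = 32.5338
Terminal value at t=5: TV = D_6/(r−g) = 33.9328/(0.13−0.043) = 390.0318
P₀ = 13.1147/(1+0.13)^1 + 16.4590/(1+0.13)^2 + 20.6561/(1+0.13)^3 + 25.9234/(1+0.13)^4 + 32.5338/(1+0.13)^5 + 390.0318/(1+0.13)^5 = 284.0624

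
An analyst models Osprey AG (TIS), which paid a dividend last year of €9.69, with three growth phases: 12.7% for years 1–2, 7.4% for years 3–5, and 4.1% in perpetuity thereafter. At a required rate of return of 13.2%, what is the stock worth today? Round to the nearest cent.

Three-stage DDM. Project D₁…D_5; terminal Gordon value at t=5 with g = 0.041; discount at r = 0.132.
D_1 = 10.9206
D_2 = 12.3076
D_3 = 13.2183
D_4 = 14.1965
D_5 = 15.2470
TV_5 = 15.8721/(0.132−0.041) = 174.4190
P₀ = Σ Dₜ/(1+r)ᵗ + TV_5/(1+r)^5 = 139.0468

€139.05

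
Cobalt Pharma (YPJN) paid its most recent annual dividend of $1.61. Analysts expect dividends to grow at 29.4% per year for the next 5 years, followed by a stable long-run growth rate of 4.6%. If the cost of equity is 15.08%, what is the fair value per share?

$40.49

Two-stage DDM. Project D₁…D_5 at 0.294, terminal growth 0.046, discount at r = 0.1508.
D_1 = 2.0833
D_2 = 2.6958
D_3 = 3.4884
D_4 = 4.5140
D_5 = 5.8411
Terminal value at t=5: TV = D_6/(r−g) = 6.1098/(0.1508−0.046) = 58.2999
P₀ = 2.0833/(1+0.1508)^1 + 2.6958/(1+0.1508)^2 + 3.4884/(1+0.1508)^3 + 4.5140/(1+0.1508)^4 + 5.8411/(1+0.1508)^5 + 58.2999/(1+0.1508)^5 = 40.4873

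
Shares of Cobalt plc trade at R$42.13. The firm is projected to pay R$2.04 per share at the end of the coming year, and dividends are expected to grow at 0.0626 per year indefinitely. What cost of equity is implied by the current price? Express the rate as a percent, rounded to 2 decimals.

11.10%

Rearranging the constant-growth DDM: r = D₁/P₀ + g.
r = 2.0400 / 42.13 + 0.0626 = 0.04842 + 0.0626 = 0.11102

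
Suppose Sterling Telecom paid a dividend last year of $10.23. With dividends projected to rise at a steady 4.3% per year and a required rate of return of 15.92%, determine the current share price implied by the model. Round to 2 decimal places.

$91.82

Gordon growth model: P₀ = D₁/(r − g). D₁ = 10.23 × (1 + 0.043) = 10.6699.
P₀ = 10.6699 / (0.1592 − 0.043) = 10.6699 / 0.1162 = 91.8235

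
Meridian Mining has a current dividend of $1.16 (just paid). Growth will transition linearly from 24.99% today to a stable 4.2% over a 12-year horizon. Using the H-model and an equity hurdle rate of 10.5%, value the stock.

$42.15

H-model: P₀ = D₀[(1+g_L) + H(g_S−g_L)]/(r−g_L), with H = 12/2 = 6.
P₀ = 1.16 × [(1+0.042) + 6×(0.2499−0.042)] / (0.105−0.042)
   = 1.16 × 2.2894 / 0.063 = 42.1540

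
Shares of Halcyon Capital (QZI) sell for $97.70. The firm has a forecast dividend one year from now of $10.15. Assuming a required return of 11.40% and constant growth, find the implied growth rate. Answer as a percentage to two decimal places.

From P₀ = D₁/(r − g), the implied growth is g = r − D₁/P₀.
g = 0.114 − 10.15/97.70 = 0.114 − 0.10389 = 0.01011

1.01%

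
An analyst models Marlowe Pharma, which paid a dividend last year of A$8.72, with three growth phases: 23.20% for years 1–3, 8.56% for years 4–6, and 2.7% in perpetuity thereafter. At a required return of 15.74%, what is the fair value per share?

A$125.83

Three-stage DDM. Project D₁…D_6; terminal Gordon value at t=6 with g = 0.027; discount at r = 0.1574.
D_1 = 10.7430
D_2 = 13.2354
D_3 = 16.3060
D_4 = 17.7018
D_5 = 19.2171
D_6 = 20.8621
TV_6 = 21.4254/(0.1574−0.027) = 164.3051
P₀ = Σ Dₜ/(1+r)ᵗ + TV_6/(1+r)^6 = 125.8276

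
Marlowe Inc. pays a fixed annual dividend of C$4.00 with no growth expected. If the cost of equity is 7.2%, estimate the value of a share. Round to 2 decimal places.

Zero-growth DDM (perpetuity): P₀ = D/r = 4.00 / 0.072 = 55.5556

C$55.56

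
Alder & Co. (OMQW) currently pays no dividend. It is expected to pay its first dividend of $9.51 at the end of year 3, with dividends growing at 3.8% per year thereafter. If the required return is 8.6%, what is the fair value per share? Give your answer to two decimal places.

$167.99

Deferred-dividend DDM. At t=2 the remaining stream is a growing perpetuity with first payment D_3 = 9.51.
V_2 = D_3/(r−g) = 9.51/(0.086−0.038) = 198.1250
P₀ = V_2/(1+r)^2 = 198.1250/(1+0.086)^2 = 167.9885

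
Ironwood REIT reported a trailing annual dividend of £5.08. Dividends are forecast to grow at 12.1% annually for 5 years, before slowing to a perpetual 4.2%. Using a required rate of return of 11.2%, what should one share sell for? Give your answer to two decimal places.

£104.75

Two-stage DDM. Project D₁…D_5 at 0.121, terminal growth 0.042, discount at r = 0.112.
D_1 = 5.6947
D_2 = 6.3837
D_3 = 7.1562
D_4 = 8.0221
D_5 = 8.9927
Terminal value at t=5: TV = D_6/(r−g) = 9.3704/(0.112−0.042) = 133.8633
P₀ = 5.6947/(1+0.112)^1 + 6.3837/(1+0.112)^2 + 7.1562/(1+0.112)^3 + 8.0221/(1+0.112)^4 + 8.9927/(1+0.112)^5 + 133.8633/(1+0.112)^5 = 104.7529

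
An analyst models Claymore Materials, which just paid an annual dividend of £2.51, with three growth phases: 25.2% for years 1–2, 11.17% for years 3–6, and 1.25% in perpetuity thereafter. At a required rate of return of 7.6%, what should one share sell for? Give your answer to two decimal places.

Three-stage DDM. Project D₁…D_6; terminal Gordon value at t=6 with g = 0.0125; discount at r = 0.076.
D_1 = 3.1425
D_2 = 3.9344
D_3 = 4.3739
D_4 = 4.8625
D_5 = 5.4056
D_6 = 6.0094
TV_6 = 6.0845/(0.076−0.0125) = 95.8195
P₀ = Σ Dₜ/(1+r)ᵗ + TV_6/(1+r)^6 = 82.8194

£82.82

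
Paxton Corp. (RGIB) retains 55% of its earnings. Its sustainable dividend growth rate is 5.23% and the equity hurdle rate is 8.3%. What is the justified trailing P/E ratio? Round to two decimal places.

Payout ratio b = 1 − 0.55 = 0.45.
Justified trailing P/E = b(1+g)/(r−g) = 0.45×(1+0.0523)/(0.083−0.0523) = 15.4246

15.42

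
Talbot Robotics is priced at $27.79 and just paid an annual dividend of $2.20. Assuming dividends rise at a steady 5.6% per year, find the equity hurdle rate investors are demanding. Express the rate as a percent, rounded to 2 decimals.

Rearranging the constant-growth DDM: r = D₁/P₀ + g.
D₁ = 2.20 × (1 + 0.056) = 2.3232.
r = 2.3232 / 27.79 + 0.056 = 0.08360 + 0.056 = 0.13960

13.96%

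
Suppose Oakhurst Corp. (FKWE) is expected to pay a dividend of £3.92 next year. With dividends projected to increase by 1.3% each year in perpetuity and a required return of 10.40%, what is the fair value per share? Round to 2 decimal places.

£43.08

Gordon growth model: P₀ = D₁/(r − g), with D₁ = 3.92 given directly.
P₀ = 3.9200 / (0.104 − 0.013) = 3.9200 / 0.091 = 43.0769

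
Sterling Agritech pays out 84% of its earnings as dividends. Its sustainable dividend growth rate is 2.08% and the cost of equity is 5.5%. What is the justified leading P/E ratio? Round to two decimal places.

24.56

Justified leading P/E = b/(r−g) = 0.84/(0.055−0.0208) = 24.5614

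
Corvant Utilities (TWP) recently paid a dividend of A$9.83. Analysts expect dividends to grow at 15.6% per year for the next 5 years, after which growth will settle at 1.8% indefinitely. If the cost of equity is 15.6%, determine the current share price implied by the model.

Two-stage DDM. Project D₁…D_5 at 0.156, terminal growth 0.018, discount at r = 0.156.
D_1 = 11.3635
D_2 = 13.1362
D_3 = 15.1854
D_4 = 17.5544
D_5 = 20.2928
Terminal value at t=5: TV = D_6/(r−g) = 20.6581/(0.156−0.018) = 149.6964
P₀ = 11.3635/(1+0.156)^1 + 13.1362/(1+0.156)^2 + 15.1854/(1+0.156)^3 + 17.5544/(1+0.156)^4 + 20.2928/(1+0.156)^5 + 149.6964/(1+0.156)^5 = 121.6641

A$121.66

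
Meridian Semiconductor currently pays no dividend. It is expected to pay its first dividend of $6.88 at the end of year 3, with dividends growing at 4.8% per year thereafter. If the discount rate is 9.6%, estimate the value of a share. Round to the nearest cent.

$119.32

Deferred-dividend DDM. At t=2 the remaining stream is a growing perpetuity with first payment D_3 = 6.88.
V_2 = D_3/(r−g) = 6.88/(0.096−0.048) = 143.3333
P₀ = V_2/(1+r)^2 = 143.3333/(1+0.096)^2 = 119.3235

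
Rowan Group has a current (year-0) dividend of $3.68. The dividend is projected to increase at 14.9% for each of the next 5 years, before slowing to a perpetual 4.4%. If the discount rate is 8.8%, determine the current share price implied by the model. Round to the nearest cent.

Two-stage DDM. Project D₁…D_5 at 0.149, terminal growth 0.044, discount at r = 0.088.
D_1 = 4.2283
D_2 = 4.8583
D_3 = 5.5822
D_4 = 6.4140
D_5 = 7.3697
Terminal value at t=5: TV = D_6/(r−g) = 7.6939/(0.088−0.044) = 174.8621
P₀ = 4.2283/(1+0.088)^1 + 4.8583/(1+0.088)^2 + 5.5822/(1+0.088)^3 + 6.4140/(1+0.088)^4 + 7.3697/(1+0.088)^5 + 174.8621/(1+0.088)^5 = 136.4330

$136.43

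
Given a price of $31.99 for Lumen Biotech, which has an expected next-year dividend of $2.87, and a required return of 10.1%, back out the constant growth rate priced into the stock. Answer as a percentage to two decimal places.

1.13%

From P₀ = D₁/(r − g), the implied growth is g = r − D₁/P₀.
g = 0.101 − 2.87/31.99 = 0.101 − 0.08972 = 0.01128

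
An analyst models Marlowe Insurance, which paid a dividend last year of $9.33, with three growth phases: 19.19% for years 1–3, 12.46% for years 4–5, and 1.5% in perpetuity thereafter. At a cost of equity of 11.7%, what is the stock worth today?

$169.16

Three-stage DDM. Project D₁…D_5; terminal Gordon value at t=5 with g = 0.015; discount at r = 0.117.
D_1 = 11.1204
D_2 = 13.2544
D_3 = 15.7980
D_4 = 17.7664
D_5 = 19.9801
TV_5 = 20.2798/(0.117−0.015) = 198.8214
P₀ = Σ Dₜ/(1+r)ᵗ + TV_5/(1+r)^5 = 169.1570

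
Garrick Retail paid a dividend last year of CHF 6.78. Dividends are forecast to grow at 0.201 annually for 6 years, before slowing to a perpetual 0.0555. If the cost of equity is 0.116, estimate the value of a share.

CHF 236.75

Two-stage DDM. Project D₁…D_6 at 0.201, terminal growth 0.0555, discount at r = 0.116.
D_1 = 8.1428
D_2 = 9.7795
D_3 = 11.7452
D_4 = 14.1059
D_5 = 16.9412
D_6 = 20.3464
Terminal value at t=6: TV = D_7/(r−g) = 21.4756/(0.116−0.0555) = 354.9691
P₀ = 8.1428/(1+0.116)^1 + 9.7795/(1+0.116)^2 + 11.7452/(1+0.116)^3 + 14.1059/(1+0.116)^4 + 16.9412/(1+0.116)^5 + 20.3464/(1+0.116)^6 + 354.9691/(1+0.116)^6 = 236.7514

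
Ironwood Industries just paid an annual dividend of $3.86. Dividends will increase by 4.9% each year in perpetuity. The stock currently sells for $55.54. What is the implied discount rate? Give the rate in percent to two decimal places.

12.19%

Rearranging the constant-growth DDM: r = D₁/P₀ + g.
D₁ = 3.86 × (1 + 0.049) = 4.0491.
r = 4.0491 / 55.54 + 0.049 = 0.07290 + 0.049 = 0.12190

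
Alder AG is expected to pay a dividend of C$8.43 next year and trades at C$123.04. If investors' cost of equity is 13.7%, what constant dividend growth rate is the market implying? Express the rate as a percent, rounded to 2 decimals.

6.85%

From P₀ = D₁/(r − g), the implied growth is g = r − D₁/P₀.
g = 0.137 − 8.43/123.04 = 0.137 − 0.06851 = 0.06849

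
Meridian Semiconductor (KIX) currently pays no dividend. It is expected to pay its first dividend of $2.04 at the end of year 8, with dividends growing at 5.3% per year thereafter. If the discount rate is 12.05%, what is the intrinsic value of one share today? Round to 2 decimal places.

Deferred-dividend DDM. At t=7 the remaining stream is a growing perpetuity with first payment D_8 = 2.04.
V_7 = D_8/(r−g) = 2.04/(0.1205−0.053) = 30.2222
P₀ = V_7/(1+r)^7 = 30.2222/(1+0.1205)^7 = 13.6284

$13.63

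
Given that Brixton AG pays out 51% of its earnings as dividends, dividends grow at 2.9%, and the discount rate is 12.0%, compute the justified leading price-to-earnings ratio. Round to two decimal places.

5.60

Justified leading P/E = b/(r−g) = 0.51/(0.12−0.029) = 5.6044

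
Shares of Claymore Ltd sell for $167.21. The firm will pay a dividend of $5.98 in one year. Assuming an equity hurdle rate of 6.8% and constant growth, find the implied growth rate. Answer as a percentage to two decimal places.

3.22%

From P₀ = D₁/(r − g), the implied growth is g = r − D₁/P₀.
g = 0.068 − 5.98/167.21 = 0.068 − 0.03576 = 0.03224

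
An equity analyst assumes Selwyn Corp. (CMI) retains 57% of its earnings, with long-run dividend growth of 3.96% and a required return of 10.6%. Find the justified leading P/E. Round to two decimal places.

Payout ratio b = 1 − 0.57 = 0.43.
Justified leading P/E = b/(r−g) = 0.43/(0.106−0.0396) = 6.4759

6.48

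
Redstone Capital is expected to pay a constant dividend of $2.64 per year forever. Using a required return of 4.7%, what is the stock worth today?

Zero-growth DDM (perpetuity): P₀ = D/r = 2.64 / 0.047 = 56.1702

$56.17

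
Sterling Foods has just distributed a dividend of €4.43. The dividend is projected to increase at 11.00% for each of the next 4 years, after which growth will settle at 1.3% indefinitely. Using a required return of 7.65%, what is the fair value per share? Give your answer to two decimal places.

€99.03

Two-stage DDM. Project D₁…D_4 at 0.11, terminal growth 0.013, discount at r = 0.0765.
D_1 = 4.9173
D_2 = 5.4582
D_3 = 6.0586
D_4 = 6.7251
Terminal value at t=4: TV = D_5/(r−g) = 6.8125/(0.0765−0.013) = 107.2831
P₀ = 4.9173/(1+0.0765)^1 + 5.4582/(1+0.0765)^2 + 6.0586/(1+0.0765)^3 + 6.7251/(1+0.0765)^4 + 107.2831/(1+0.0765)^4 = 99.0290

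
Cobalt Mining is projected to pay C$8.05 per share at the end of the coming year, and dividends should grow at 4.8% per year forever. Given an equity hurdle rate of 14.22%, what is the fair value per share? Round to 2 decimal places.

Gordon growth model: P₀ = D₁/(r − g), with D₁ = 8.05 given directly.
P₀ = 8.0500 / (0.1422 − 0.048) = 8.0500 / 0.0942 = 85.4565

C$85.46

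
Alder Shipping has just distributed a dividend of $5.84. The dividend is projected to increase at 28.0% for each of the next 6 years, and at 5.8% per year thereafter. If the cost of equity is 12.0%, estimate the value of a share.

$279.43

Two-stage DDM. Project D₁…D_6 at 0.28, terminal growth 0.058, discount at r = 0.12.
D_1 = 7.4752
D_2 = 9.5683
D_3 = 12.2474
D_4 = 15.6766
D_5 = 20.0661
D_6 = 25.6846
Terminal value at t=6: TV = D_7/(r−g) = 27.1743/(0.12−0.058) = 438.2951
P₀ = 7.4752/(1+0.12)^1 + 9.5683/(1+0.12)^2 + 12.2474/(1+0.12)^3 + 15.6766/(1+0.12)^4 + 20.0661/(1+0.12)^5 + 25.6846/(1+0.12)^6 + 438.2951/(1+0.12)^6 = 279.4349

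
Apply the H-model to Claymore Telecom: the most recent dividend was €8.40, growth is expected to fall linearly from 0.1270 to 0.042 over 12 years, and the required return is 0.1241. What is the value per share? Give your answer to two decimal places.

H-model: P₀ = D₀[(1+g_L) + H(g_S−g_L)]/(r−g_L), with H = 12/2 = 6.
P₀ = 8.40 × [(1+0.042) + 6×(0.127−0.042)] / (0.1241−0.042)
   = 8.40 × 1.5520 / 0.0821 = 158.7917

€158.79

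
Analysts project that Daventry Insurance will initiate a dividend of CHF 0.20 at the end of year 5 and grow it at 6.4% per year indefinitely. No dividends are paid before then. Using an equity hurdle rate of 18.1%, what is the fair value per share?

CHF 0.88

Deferred-dividend DDM. At t=4 the remaining stream is a growing perpetuity with first payment D_5 = 0.20.
V_4 = D_5/(r−g) = 0.20/(0.181−0.064) = 1.7094
P₀ = V_4/(1+r)^4 = 1.7094/(1+0.181)^4 = 0.8787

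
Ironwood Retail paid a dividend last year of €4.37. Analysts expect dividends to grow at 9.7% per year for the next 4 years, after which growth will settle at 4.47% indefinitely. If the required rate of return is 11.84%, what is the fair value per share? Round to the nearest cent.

Two-stage DDM. Project D₁…D_4 at 0.097, terminal growth 0.0447, discount at r = 0.1184.
D_1 = 4.7939
D_2 = 5.2589
D_3 = 5.7690
D_4 = 6.3286
Terminal value at t=4: TV = D_5/(r−g) = 6.6115/(0.1184−0.0447) = 89.7082
P₀ = 4.7939/(1+0.1184)^1 + 5.2589/(1+0.1184)^2 + 5.7690/(1+0.1184)^3 + 6.3286/(1+0.1184)^4 + 89.7082/(1+0.1184)^4 = 73.9978

€74.00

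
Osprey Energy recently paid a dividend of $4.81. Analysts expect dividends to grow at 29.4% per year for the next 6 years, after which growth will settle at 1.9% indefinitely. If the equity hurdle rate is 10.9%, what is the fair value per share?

$188.69

Two-stage DDM. Project D₁…D_6 at 0.294, terminal growth 0.019, discount at r = 0.109.
D_1 = 6.2241
D_2 = 8.0540
D_3 = 10.4219
D_4 = 13.4860
D_5 = 17.4508
D_6 = 22.5814
Terminal value at t=6: TV = D_7/(r−g) = 23.0104/(0.109−0.019) = 255.6716
P₀ = 6.2241/(1+0.109)^1 + 8.0540/(1+0.109)^2 + 10.4219/(1+0.109)^3 + 13.4860/(1+0.109)^4 + 17.4508/(1+0.109)^5 + 22.5814/(1+0.109)^6 + 255.6716/(1+0.109)^6 = 188.6929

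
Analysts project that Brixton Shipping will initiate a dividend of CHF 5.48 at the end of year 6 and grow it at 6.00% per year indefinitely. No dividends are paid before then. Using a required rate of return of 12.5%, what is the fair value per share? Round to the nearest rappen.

CHF 46.78

Deferred-dividend DDM. At t=5 the remaining stream is a growing perpetuity with first payment D_6 = 5.48.
V_5 = D_6/(r−g) = 5.48/(0.125−0.06) = 84.3077
P₀ = V_5/(1+r)^5 = 84.3077/(1+0.125)^5 = 46.7848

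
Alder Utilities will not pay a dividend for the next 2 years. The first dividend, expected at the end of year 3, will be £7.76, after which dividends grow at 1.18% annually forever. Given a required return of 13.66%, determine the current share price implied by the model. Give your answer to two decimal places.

£48.13

Deferred-dividend DDM. At t=2 the remaining stream is a growing perpetuity with first payment D_3 = 7.76.
V_2 = D_3/(r−g) = 7.76/(0.1366−0.0118) = 62.1795
P₀ = V_2/(1+r)^2 = 62.1795/(1+0.1366)^2 = 48.1318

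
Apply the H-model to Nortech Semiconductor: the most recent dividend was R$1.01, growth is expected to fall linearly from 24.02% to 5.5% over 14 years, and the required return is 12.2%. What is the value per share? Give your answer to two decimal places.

H-model: P₀ = D₀[(1+g_L) + H(g_S−g_L)]/(r−g_L), with H = 14/2 = 7.
P₀ = 1.01 × [(1+0.055) + 7×(0.2402−0.055)] / (0.122−0.055)
   = 1.01 × 2.3514 / 0.067 = 35.4465

R$35.45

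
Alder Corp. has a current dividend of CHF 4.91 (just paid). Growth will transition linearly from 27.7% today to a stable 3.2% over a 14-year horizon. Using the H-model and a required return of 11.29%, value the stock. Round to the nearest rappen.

CHF 166.72

H-model: P₀ = D₀[(1+g_L) + H(g_S−g_L)]/(r−g_L), with H = 14/2 = 7.
P₀ = 4.91 × [(1+0.032) + 7×(0.277−0.032)] / (0.1129−0.032)
   = 4.91 × 2.7470 / 0.0809 = 166.7215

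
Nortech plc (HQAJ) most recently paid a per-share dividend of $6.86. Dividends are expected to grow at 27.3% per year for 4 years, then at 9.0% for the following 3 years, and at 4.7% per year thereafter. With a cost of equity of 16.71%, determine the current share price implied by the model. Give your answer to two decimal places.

$128.66

Three-stage DDM. Project D₁…D_7; terminal Gordon value at t=7 with g = 0.047; discount at r = 0.1671.
D_1 = 8.7328
D_2 = 11.1168
D_3 = 14.1517
D_4 = 18.0151
D_5 = 19.6365
D_6 = 21.4038
D_7 = 23.3301
TV_7 = 24.4266/(0.1671−0.047) = 203.3859
P₀ = Σ Dₜ/(1+r)ᵗ + TV_7/(1+r)^7 = 128.6575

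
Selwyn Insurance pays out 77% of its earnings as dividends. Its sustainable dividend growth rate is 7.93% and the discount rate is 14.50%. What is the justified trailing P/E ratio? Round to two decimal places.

12.65

Justified trailing P/E = b(1+g)/(r−g) = 0.77×(1+0.0793)/(0.145−0.0793) = 12.6493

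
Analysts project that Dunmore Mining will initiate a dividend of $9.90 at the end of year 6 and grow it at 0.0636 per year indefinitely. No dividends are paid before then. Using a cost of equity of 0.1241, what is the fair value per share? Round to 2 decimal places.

$91.17

Deferred-dividend DDM. At t=5 the remaining stream is a growing perpetuity with first payment D_6 = 9.90.
V_5 = D_6/(r−g) = 9.90/(0.1241−0.0636) = 163.6364
P₀ = V_5/(1+r)^5 = 163.6364/(1+0.1241)^5 = 91.1707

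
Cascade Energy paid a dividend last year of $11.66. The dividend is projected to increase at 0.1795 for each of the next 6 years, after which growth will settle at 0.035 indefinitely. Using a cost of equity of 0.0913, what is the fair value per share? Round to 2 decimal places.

Two-stage DDM. Project D₁…D_6 at 0.1795, terminal growth 0.035, discount at r = 0.0913.
D_1 = 13.7530
D_2 = 16.2216
D_3 = 19.1334
D_4 = 22.5679
D_5 = 26.6188
D_6 = 31.3969
Terminal value at t=6: TV = D_7/(r−g) = 32.4958/(0.0913−0.035) = 577.1892
P₀ = 13.7530/(1+0.0913)^1 + 16.2216/(1+0.0913)^2 + 19.1334/(1+0.0913)^3 + 22.5679/(1+0.0913)^4 + 26.6188/(1+0.0913)^5 + 31.3969/(1+0.0913)^6 + 577.1892/(1+0.0913)^6 = 434.3482

$434.35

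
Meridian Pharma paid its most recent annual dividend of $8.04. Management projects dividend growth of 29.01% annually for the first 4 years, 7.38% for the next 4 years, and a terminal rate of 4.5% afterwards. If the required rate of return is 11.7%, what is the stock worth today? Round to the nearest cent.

$275.95

Three-stage DDM. Project D₁…D_8; terminal Gordon value at t=8 with g = 0.045; discount at r = 0.117.
D_1 = 10.3724
D_2 = 13.3814
D_3 = 17.2634
D_4 = 22.2715
D_5 = 23.9151
D_6 = 25.6801
D_7 = 27.5753
D_8 = 29.6103
TV_8 = 30.9428/(0.117−0.045) = 429.7609
P₀ = Σ Dₜ/(1+r)ᵗ + TV_8/(1+r)^8 = 275.9457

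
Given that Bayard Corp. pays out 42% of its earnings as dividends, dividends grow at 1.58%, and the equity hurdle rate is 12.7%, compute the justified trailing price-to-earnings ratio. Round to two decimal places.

3.84

Justified trailing P/E = b(1+g)/(r−g) = 0.42×(1+0.0158)/(0.127−0.0158) = 3.8367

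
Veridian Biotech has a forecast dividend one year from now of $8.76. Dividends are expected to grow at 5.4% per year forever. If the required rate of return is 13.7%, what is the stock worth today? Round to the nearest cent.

$105.54

Gordon growth model: P₀ = D₁/(r − g), with D₁ = 8.76 given directly.
P₀ = 8.7600 / (0.137 − 0.054) = 8.7600 / 0.083 = 105.5422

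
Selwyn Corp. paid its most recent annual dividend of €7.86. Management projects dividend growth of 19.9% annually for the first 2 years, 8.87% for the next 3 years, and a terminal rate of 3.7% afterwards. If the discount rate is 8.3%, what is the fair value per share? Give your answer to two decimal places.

€268.17

Three-stage DDM. Project D₁…D_5; terminal Gordon value at t=5 with g = 0.037; discount at r = 0.083.
D_1 = 9.4241
D_2 = 11.2995
D_3 = 12.3018
D_4 = 13.3930
D_5 = 14.5809
TV_5 = 15.1204/(0.083−0.037) = 328.7051
P₀ = Σ Dₜ/(1+r)ᵗ + TV_5/(1+r)^5 = 268.1728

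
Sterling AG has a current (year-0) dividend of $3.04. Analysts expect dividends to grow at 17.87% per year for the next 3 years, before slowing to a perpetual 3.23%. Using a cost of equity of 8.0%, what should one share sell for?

Two-stage DDM. Project D₁…D_3 at 0.1787, terminal growth 0.0323, discount at r = 0.08.
D_1 = 3.5832
D_2 = 4.2236
D_3 = 4.9783
Terminal value at t=3: TV = D_4/(r−g) = 5.1391/(0.08−0.0323) = 107.7385
P₀ = 3.5832/(1+0.08)^1 + 4.2236/(1+0.08)^2 + 4.9783/(1+0.08)^3 + 107.7385/(1+0.08)^3 = 96.4171

$96.42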